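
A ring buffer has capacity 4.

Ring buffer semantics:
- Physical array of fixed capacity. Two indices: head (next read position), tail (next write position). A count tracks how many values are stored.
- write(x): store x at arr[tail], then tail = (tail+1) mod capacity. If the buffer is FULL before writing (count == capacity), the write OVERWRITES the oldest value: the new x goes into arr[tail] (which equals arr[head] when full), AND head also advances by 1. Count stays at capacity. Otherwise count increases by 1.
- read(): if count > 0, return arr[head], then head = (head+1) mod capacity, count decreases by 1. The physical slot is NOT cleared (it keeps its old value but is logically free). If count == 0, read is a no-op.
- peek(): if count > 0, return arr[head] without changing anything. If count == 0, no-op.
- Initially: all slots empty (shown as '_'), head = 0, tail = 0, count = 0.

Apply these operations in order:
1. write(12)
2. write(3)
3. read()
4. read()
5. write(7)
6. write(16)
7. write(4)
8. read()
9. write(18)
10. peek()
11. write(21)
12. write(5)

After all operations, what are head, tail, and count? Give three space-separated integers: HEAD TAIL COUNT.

After op 1 (write(12)): arr=[12 _ _ _] head=0 tail=1 count=1
After op 2 (write(3)): arr=[12 3 _ _] head=0 tail=2 count=2
After op 3 (read()): arr=[12 3 _ _] head=1 tail=2 count=1
After op 4 (read()): arr=[12 3 _ _] head=2 tail=2 count=0
After op 5 (write(7)): arr=[12 3 7 _] head=2 tail=3 count=1
After op 6 (write(16)): arr=[12 3 7 16] head=2 tail=0 count=2
After op 7 (write(4)): arr=[4 3 7 16] head=2 tail=1 count=3
After op 8 (read()): arr=[4 3 7 16] head=3 tail=1 count=2
After op 9 (write(18)): arr=[4 18 7 16] head=3 tail=2 count=3
After op 10 (peek()): arr=[4 18 7 16] head=3 tail=2 count=3
After op 11 (write(21)): arr=[4 18 21 16] head=3 tail=3 count=4
After op 12 (write(5)): arr=[4 18 21 5] head=0 tail=0 count=4

Answer: 0 0 4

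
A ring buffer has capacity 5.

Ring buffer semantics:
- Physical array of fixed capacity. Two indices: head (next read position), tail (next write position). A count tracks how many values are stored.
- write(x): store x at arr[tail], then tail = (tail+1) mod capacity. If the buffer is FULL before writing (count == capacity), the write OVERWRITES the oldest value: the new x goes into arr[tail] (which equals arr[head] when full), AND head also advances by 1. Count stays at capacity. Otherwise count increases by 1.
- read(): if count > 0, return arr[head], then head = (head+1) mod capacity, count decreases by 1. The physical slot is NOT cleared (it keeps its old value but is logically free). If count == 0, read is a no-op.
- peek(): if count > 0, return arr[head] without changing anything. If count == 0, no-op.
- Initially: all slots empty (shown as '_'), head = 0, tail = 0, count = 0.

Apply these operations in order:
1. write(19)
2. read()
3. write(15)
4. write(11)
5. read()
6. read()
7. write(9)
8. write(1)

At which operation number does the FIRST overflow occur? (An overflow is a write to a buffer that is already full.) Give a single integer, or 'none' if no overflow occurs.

Answer: none

Derivation:
After op 1 (write(19)): arr=[19 _ _ _ _] head=0 tail=1 count=1
After op 2 (read()): arr=[19 _ _ _ _] head=1 tail=1 count=0
After op 3 (write(15)): arr=[19 15 _ _ _] head=1 tail=2 count=1
After op 4 (write(11)): arr=[19 15 11 _ _] head=1 tail=3 count=2
After op 5 (read()): arr=[19 15 11 _ _] head=2 tail=3 count=1
After op 6 (read()): arr=[19 15 11 _ _] head=3 tail=3 count=0
After op 7 (write(9)): arr=[19 15 11 9 _] head=3 tail=4 count=1
After op 8 (write(1)): arr=[19 15 11 9 1] head=3 tail=0 count=2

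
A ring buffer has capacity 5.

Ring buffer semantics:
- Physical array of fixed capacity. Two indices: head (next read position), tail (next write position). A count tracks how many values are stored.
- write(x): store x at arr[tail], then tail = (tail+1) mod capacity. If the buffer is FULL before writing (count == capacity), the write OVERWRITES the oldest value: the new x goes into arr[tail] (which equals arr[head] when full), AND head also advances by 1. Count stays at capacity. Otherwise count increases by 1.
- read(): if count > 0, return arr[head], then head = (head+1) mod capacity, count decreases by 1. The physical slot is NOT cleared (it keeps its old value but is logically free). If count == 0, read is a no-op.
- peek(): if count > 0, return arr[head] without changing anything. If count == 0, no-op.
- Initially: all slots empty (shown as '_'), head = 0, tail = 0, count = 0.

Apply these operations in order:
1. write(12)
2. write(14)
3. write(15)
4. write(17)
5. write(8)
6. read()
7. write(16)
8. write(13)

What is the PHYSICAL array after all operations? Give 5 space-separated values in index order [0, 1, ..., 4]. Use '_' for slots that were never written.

Answer: 16 13 15 17 8

Derivation:
After op 1 (write(12)): arr=[12 _ _ _ _] head=0 tail=1 count=1
After op 2 (write(14)): arr=[12 14 _ _ _] head=0 tail=2 count=2
After op 3 (write(15)): arr=[12 14 15 _ _] head=0 tail=3 count=3
After op 4 (write(17)): arr=[12 14 15 17 _] head=0 tail=4 count=4
After op 5 (write(8)): arr=[12 14 15 17 8] head=0 tail=0 count=5
After op 6 (read()): arr=[12 14 15 17 8] head=1 tail=0 count=4
After op 7 (write(16)): arr=[16 14 15 17 8] head=1 tail=1 count=5
After op 8 (write(13)): arr=[16 13 15 17 8] head=2 tail=2 count=5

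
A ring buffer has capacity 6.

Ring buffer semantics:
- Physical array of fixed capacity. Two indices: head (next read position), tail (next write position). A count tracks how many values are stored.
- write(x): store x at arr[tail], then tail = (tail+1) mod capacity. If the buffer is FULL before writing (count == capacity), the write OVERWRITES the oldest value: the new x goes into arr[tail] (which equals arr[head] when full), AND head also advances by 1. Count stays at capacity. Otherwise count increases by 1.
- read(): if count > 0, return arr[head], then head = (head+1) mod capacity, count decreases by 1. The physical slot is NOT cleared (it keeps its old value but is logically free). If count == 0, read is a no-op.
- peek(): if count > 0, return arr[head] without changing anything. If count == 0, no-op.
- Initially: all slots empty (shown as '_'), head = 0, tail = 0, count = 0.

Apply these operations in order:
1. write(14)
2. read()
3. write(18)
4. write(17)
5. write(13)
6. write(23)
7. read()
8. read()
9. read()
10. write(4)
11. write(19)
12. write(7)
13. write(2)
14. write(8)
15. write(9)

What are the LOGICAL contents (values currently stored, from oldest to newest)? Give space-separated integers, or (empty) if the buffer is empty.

After op 1 (write(14)): arr=[14 _ _ _ _ _] head=0 tail=1 count=1
After op 2 (read()): arr=[14 _ _ _ _ _] head=1 tail=1 count=0
After op 3 (write(18)): arr=[14 18 _ _ _ _] head=1 tail=2 count=1
After op 4 (write(17)): arr=[14 18 17 _ _ _] head=1 tail=3 count=2
After op 5 (write(13)): arr=[14 18 17 13 _ _] head=1 tail=4 count=3
After op 6 (write(23)): arr=[14 18 17 13 23 _] head=1 tail=5 count=4
After op 7 (read()): arr=[14 18 17 13 23 _] head=2 tail=5 count=3
After op 8 (read()): arr=[14 18 17 13 23 _] head=3 tail=5 count=2
After op 9 (read()): arr=[14 18 17 13 23 _] head=4 tail=5 count=1
After op 10 (write(4)): arr=[14 18 17 13 23 4] head=4 tail=0 count=2
After op 11 (write(19)): arr=[19 18 17 13 23 4] head=4 tail=1 count=3
After op 12 (write(7)): arr=[19 7 17 13 23 4] head=4 tail=2 count=4
After op 13 (write(2)): arr=[19 7 2 13 23 4] head=4 tail=3 count=5
After op 14 (write(8)): arr=[19 7 2 8 23 4] head=4 tail=4 count=6
After op 15 (write(9)): arr=[19 7 2 8 9 4] head=5 tail=5 count=6

Answer: 4 19 7 2 8 9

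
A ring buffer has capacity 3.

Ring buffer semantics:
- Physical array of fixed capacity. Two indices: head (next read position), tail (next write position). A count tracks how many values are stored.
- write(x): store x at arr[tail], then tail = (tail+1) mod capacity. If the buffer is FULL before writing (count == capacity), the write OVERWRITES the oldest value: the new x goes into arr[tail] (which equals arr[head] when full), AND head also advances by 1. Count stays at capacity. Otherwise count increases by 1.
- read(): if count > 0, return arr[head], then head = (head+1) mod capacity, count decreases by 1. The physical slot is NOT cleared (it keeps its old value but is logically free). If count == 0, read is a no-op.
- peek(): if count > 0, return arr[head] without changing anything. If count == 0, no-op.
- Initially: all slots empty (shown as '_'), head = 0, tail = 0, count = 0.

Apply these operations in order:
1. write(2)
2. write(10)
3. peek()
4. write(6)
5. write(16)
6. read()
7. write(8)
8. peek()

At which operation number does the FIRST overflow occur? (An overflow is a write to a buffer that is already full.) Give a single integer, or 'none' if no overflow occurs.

Answer: 5

Derivation:
After op 1 (write(2)): arr=[2 _ _] head=0 tail=1 count=1
After op 2 (write(10)): arr=[2 10 _] head=0 tail=2 count=2
After op 3 (peek()): arr=[2 10 _] head=0 tail=2 count=2
After op 4 (write(6)): arr=[2 10 6] head=0 tail=0 count=3
After op 5 (write(16)): arr=[16 10 6] head=1 tail=1 count=3
After op 6 (read()): arr=[16 10 6] head=2 tail=1 count=2
After op 7 (write(8)): arr=[16 8 6] head=2 tail=2 count=3
After op 8 (peek()): arr=[16 8 6] head=2 tail=2 count=3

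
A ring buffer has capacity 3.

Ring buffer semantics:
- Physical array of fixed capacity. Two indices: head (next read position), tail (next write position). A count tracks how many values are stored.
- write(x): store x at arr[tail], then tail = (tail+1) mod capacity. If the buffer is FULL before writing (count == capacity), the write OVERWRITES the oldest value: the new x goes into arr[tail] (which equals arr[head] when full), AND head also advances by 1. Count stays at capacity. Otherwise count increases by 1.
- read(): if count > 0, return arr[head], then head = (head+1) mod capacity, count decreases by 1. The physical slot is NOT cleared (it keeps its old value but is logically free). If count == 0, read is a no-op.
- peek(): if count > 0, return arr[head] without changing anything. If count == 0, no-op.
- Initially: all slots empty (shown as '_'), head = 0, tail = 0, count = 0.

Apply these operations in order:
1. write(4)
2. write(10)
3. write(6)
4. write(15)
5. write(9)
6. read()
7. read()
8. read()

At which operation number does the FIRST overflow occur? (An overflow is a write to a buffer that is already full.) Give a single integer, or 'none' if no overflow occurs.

After op 1 (write(4)): arr=[4 _ _] head=0 tail=1 count=1
After op 2 (write(10)): arr=[4 10 _] head=0 tail=2 count=2
After op 3 (write(6)): arr=[4 10 6] head=0 tail=0 count=3
After op 4 (write(15)): arr=[15 10 6] head=1 tail=1 count=3
After op 5 (write(9)): arr=[15 9 6] head=2 tail=2 count=3
After op 6 (read()): arr=[15 9 6] head=0 tail=2 count=2
After op 7 (read()): arr=[15 9 6] head=1 tail=2 count=1
After op 8 (read()): arr=[15 9 6] head=2 tail=2 count=0

Answer: 4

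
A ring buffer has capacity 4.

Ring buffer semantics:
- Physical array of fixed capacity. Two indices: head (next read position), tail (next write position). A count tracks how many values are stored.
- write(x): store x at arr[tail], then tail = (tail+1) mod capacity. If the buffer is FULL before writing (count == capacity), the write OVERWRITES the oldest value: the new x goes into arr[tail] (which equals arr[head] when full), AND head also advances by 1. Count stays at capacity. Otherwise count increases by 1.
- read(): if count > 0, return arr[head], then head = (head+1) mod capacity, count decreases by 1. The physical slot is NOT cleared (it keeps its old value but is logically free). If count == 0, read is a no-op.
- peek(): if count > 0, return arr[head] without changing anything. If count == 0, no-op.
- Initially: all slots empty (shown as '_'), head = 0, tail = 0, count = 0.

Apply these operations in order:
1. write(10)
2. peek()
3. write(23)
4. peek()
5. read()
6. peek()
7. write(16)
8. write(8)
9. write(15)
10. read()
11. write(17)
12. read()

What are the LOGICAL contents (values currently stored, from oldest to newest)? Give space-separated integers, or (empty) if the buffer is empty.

After op 1 (write(10)): arr=[10 _ _ _] head=0 tail=1 count=1
After op 2 (peek()): arr=[10 _ _ _] head=0 tail=1 count=1
After op 3 (write(23)): arr=[10 23 _ _] head=0 tail=2 count=2
After op 4 (peek()): arr=[10 23 _ _] head=0 tail=2 count=2
After op 5 (read()): arr=[10 23 _ _] head=1 tail=2 count=1
After op 6 (peek()): arr=[10 23 _ _] head=1 tail=2 count=1
After op 7 (write(16)): arr=[10 23 16 _] head=1 tail=3 count=2
After op 8 (write(8)): arr=[10 23 16 8] head=1 tail=0 count=3
After op 9 (write(15)): arr=[15 23 16 8] head=1 tail=1 count=4
After op 10 (read()): arr=[15 23 16 8] head=2 tail=1 count=3
After op 11 (write(17)): arr=[15 17 16 8] head=2 tail=2 count=4
After op 12 (read()): arr=[15 17 16 8] head=3 tail=2 count=3

Answer: 8 15 17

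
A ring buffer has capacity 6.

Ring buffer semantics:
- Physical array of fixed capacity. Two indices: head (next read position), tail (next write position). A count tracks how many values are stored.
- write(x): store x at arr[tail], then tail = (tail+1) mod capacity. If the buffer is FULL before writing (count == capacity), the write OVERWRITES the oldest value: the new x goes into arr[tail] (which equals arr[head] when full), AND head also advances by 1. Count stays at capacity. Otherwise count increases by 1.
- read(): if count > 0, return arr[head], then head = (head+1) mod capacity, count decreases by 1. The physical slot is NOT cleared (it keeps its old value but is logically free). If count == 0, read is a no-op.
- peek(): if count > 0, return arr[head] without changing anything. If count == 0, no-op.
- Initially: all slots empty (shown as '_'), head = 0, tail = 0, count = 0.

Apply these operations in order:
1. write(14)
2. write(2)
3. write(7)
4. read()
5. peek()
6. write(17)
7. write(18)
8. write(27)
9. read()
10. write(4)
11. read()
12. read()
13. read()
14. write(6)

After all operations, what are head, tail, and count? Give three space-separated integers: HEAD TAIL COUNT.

Answer: 5 2 3

Derivation:
After op 1 (write(14)): arr=[14 _ _ _ _ _] head=0 tail=1 count=1
After op 2 (write(2)): arr=[14 2 _ _ _ _] head=0 tail=2 count=2
After op 3 (write(7)): arr=[14 2 7 _ _ _] head=0 tail=3 count=3
After op 4 (read()): arr=[14 2 7 _ _ _] head=1 tail=3 count=2
After op 5 (peek()): arr=[14 2 7 _ _ _] head=1 tail=3 count=2
After op 6 (write(17)): arr=[14 2 7 17 _ _] head=1 tail=4 count=3
After op 7 (write(18)): arr=[14 2 7 17 18 _] head=1 tail=5 count=4
After op 8 (write(27)): arr=[14 2 7 17 18 27] head=1 tail=0 count=5
After op 9 (read()): arr=[14 2 7 17 18 27] head=2 tail=0 count=4
After op 10 (write(4)): arr=[4 2 7 17 18 27] head=2 tail=1 count=5
After op 11 (read()): arr=[4 2 7 17 18 27] head=3 tail=1 count=4
After op 12 (read()): arr=[4 2 7 17 18 27] head=4 tail=1 count=3
After op 13 (read()): arr=[4 2 7 17 18 27] head=5 tail=1 count=2
After op 14 (write(6)): arr=[4 6 7 17 18 27] head=5 tail=2 count=3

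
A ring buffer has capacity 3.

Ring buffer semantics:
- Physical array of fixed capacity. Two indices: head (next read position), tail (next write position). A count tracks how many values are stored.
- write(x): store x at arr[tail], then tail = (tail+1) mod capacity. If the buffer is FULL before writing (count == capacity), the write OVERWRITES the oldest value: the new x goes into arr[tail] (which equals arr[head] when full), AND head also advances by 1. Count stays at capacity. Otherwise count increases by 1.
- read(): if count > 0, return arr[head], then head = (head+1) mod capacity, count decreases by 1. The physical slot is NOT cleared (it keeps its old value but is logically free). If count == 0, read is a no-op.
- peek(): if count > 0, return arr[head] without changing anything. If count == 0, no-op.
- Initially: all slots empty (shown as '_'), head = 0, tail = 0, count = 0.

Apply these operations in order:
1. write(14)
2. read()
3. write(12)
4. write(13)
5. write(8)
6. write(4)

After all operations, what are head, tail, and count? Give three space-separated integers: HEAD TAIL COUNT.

Answer: 2 2 3

Derivation:
After op 1 (write(14)): arr=[14 _ _] head=0 tail=1 count=1
After op 2 (read()): arr=[14 _ _] head=1 tail=1 count=0
After op 3 (write(12)): arr=[14 12 _] head=1 tail=2 count=1
After op 4 (write(13)): arr=[14 12 13] head=1 tail=0 count=2
After op 5 (write(8)): arr=[8 12 13] head=1 tail=1 count=3
After op 6 (write(4)): arr=[8 4 13] head=2 tail=2 count=3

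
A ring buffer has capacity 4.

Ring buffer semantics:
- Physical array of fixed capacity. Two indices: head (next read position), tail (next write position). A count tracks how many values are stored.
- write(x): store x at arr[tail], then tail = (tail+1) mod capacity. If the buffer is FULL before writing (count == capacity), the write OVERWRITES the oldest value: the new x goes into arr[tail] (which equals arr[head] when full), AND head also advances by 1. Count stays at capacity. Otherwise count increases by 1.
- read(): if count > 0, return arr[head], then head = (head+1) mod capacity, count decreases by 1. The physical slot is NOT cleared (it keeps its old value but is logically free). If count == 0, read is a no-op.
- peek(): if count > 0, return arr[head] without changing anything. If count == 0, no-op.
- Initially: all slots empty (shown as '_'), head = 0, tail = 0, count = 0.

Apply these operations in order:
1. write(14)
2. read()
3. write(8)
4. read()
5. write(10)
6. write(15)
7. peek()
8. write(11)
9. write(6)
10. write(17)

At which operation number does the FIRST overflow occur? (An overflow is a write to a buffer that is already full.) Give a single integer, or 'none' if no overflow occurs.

Answer: 10

Derivation:
After op 1 (write(14)): arr=[14 _ _ _] head=0 tail=1 count=1
After op 2 (read()): arr=[14 _ _ _] head=1 tail=1 count=0
After op 3 (write(8)): arr=[14 8 _ _] head=1 tail=2 count=1
After op 4 (read()): arr=[14 8 _ _] head=2 tail=2 count=0
After op 5 (write(10)): arr=[14 8 10 _] head=2 tail=3 count=1
After op 6 (write(15)): arr=[14 8 10 15] head=2 tail=0 count=2
After op 7 (peek()): arr=[14 8 10 15] head=2 tail=0 count=2
After op 8 (write(11)): arr=[11 8 10 15] head=2 tail=1 count=3
After op 9 (write(6)): arr=[11 6 10 15] head=2 tail=2 count=4
After op 10 (write(17)): arr=[11 6 17 15] head=3 tail=3 count=4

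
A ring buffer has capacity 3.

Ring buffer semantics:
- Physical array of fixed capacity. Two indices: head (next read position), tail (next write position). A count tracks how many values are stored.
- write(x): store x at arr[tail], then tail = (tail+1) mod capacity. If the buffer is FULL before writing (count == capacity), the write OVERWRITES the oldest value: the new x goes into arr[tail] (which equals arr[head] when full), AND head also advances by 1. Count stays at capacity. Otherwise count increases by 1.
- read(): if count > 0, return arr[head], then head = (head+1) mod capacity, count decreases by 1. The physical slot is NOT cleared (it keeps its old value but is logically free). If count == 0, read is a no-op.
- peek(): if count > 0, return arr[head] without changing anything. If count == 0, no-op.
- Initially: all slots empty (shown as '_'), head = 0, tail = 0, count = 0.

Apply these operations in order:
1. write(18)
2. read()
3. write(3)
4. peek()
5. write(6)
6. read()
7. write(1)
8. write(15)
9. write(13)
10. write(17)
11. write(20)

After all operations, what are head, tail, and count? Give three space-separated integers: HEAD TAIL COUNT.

Answer: 2 2 3

Derivation:
After op 1 (write(18)): arr=[18 _ _] head=0 tail=1 count=1
After op 2 (read()): arr=[18 _ _] head=1 tail=1 count=0
After op 3 (write(3)): arr=[18 3 _] head=1 tail=2 count=1
After op 4 (peek()): arr=[18 3 _] head=1 tail=2 count=1
After op 5 (write(6)): arr=[18 3 6] head=1 tail=0 count=2
After op 6 (read()): arr=[18 3 6] head=2 tail=0 count=1
After op 7 (write(1)): arr=[1 3 6] head=2 tail=1 count=2
After op 8 (write(15)): arr=[1 15 6] head=2 tail=2 count=3
After op 9 (write(13)): arr=[1 15 13] head=0 tail=0 count=3
After op 10 (write(17)): arr=[17 15 13] head=1 tail=1 count=3
After op 11 (write(20)): arr=[17 20 13] head=2 tail=2 count=3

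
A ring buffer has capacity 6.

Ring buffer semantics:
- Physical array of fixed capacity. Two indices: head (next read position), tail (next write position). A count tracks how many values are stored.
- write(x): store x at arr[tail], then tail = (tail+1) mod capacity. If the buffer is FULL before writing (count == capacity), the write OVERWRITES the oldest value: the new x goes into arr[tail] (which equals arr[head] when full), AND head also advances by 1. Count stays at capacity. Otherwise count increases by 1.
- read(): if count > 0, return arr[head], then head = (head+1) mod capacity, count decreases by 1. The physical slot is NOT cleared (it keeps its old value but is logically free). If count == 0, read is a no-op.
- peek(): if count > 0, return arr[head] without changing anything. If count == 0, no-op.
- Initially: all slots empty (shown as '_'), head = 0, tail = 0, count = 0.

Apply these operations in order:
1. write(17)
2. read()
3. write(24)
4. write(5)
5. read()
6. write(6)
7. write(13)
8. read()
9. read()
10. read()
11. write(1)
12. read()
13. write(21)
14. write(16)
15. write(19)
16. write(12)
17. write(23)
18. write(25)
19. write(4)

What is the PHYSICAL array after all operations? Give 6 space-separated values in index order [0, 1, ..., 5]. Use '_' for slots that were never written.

After op 1 (write(17)): arr=[17 _ _ _ _ _] head=0 tail=1 count=1
After op 2 (read()): arr=[17 _ _ _ _ _] head=1 tail=1 count=0
After op 3 (write(24)): arr=[17 24 _ _ _ _] head=1 tail=2 count=1
After op 4 (write(5)): arr=[17 24 5 _ _ _] head=1 tail=3 count=2
After op 5 (read()): arr=[17 24 5 _ _ _] head=2 tail=3 count=1
After op 6 (write(6)): arr=[17 24 5 6 _ _] head=2 tail=4 count=2
After op 7 (write(13)): arr=[17 24 5 6 13 _] head=2 tail=5 count=3
After op 8 (read()): arr=[17 24 5 6 13 _] head=3 tail=5 count=2
After op 9 (read()): arr=[17 24 5 6 13 _] head=4 tail=5 count=1
After op 10 (read()): arr=[17 24 5 6 13 _] head=5 tail=5 count=0
After op 11 (write(1)): arr=[17 24 5 6 13 1] head=5 tail=0 count=1
After op 12 (read()): arr=[17 24 5 6 13 1] head=0 tail=0 count=0
After op 13 (write(21)): arr=[21 24 5 6 13 1] head=0 tail=1 count=1
After op 14 (write(16)): arr=[21 16 5 6 13 1] head=0 tail=2 count=2
After op 15 (write(19)): arr=[21 16 19 6 13 1] head=0 tail=3 count=3
After op 16 (write(12)): arr=[21 16 19 12 13 1] head=0 tail=4 count=4
After op 17 (write(23)): arr=[21 16 19 12 23 1] head=0 tail=5 count=5
After op 18 (write(25)): arr=[21 16 19 12 23 25] head=0 tail=0 count=6
After op 19 (write(4)): arr=[4 16 19 12 23 25] head=1 tail=1 count=6

Answer: 4 16 19 12 23 25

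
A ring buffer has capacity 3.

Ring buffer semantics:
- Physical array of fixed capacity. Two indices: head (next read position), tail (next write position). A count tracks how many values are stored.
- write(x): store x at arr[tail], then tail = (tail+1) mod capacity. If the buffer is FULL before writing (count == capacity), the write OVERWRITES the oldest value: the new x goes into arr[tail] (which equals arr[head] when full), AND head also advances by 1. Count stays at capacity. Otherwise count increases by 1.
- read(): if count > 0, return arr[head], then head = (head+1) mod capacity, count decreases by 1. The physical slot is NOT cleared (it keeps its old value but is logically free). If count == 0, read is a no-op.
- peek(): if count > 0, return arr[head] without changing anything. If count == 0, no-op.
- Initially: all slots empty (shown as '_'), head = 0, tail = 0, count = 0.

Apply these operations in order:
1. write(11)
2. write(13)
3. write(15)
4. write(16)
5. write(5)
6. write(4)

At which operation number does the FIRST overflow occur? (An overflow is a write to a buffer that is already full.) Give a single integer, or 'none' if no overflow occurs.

Answer: 4

Derivation:
After op 1 (write(11)): arr=[11 _ _] head=0 tail=1 count=1
After op 2 (write(13)): arr=[11 13 _] head=0 tail=2 count=2
After op 3 (write(15)): arr=[11 13 15] head=0 tail=0 count=3
After op 4 (write(16)): arr=[16 13 15] head=1 tail=1 count=3
After op 5 (write(5)): arr=[16 5 15] head=2 tail=2 count=3
After op 6 (write(4)): arr=[16 5 4] head=0 tail=0 count=3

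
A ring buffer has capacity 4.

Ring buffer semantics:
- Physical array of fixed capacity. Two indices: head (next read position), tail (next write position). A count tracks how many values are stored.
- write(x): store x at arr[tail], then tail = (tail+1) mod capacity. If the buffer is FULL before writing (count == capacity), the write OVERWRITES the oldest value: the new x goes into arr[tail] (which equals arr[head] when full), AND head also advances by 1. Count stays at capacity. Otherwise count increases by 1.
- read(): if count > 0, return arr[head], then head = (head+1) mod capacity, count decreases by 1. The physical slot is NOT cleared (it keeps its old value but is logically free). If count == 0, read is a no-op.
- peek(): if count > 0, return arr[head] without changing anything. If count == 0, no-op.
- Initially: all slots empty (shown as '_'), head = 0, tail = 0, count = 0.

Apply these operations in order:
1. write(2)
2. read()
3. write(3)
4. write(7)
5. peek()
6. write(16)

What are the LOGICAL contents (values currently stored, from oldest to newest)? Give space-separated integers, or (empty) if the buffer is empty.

After op 1 (write(2)): arr=[2 _ _ _] head=0 tail=1 count=1
After op 2 (read()): arr=[2 _ _ _] head=1 tail=1 count=0
After op 3 (write(3)): arr=[2 3 _ _] head=1 tail=2 count=1
After op 4 (write(7)): arr=[2 3 7 _] head=1 tail=3 count=2
After op 5 (peek()): arr=[2 3 7 _] head=1 tail=3 count=2
After op 6 (write(16)): arr=[2 3 7 16] head=1 tail=0 count=3

Answer: 3 7 16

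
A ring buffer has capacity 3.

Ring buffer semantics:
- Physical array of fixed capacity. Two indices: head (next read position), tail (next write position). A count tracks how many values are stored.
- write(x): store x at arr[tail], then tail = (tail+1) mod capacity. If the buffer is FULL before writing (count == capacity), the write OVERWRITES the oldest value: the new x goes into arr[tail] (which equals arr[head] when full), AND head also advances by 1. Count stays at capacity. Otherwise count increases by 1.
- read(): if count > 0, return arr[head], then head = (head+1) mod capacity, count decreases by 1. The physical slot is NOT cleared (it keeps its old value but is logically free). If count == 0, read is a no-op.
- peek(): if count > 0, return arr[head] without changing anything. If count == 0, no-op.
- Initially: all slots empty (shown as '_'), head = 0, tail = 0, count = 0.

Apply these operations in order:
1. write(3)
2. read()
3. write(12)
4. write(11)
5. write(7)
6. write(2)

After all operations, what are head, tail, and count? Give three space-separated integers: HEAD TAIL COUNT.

Answer: 2 2 3

Derivation:
After op 1 (write(3)): arr=[3 _ _] head=0 tail=1 count=1
After op 2 (read()): arr=[3 _ _] head=1 tail=1 count=0
After op 3 (write(12)): arr=[3 12 _] head=1 tail=2 count=1
After op 4 (write(11)): arr=[3 12 11] head=1 tail=0 count=2
After op 5 (write(7)): arr=[7 12 11] head=1 tail=1 count=3
After op 6 (write(2)): arr=[7 2 11] head=2 tail=2 count=3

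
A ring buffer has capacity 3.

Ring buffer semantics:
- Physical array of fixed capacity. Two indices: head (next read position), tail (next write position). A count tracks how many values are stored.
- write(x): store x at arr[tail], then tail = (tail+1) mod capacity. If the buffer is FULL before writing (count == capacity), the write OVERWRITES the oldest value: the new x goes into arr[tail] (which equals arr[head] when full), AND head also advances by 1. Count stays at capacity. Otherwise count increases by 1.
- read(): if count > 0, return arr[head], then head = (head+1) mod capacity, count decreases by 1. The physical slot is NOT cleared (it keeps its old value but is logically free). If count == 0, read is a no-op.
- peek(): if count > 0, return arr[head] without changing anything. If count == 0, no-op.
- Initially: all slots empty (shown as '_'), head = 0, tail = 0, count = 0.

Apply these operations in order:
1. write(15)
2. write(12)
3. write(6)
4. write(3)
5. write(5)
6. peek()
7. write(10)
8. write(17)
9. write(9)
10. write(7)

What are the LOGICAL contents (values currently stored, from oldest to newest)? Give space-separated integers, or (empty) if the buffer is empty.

After op 1 (write(15)): arr=[15 _ _] head=0 tail=1 count=1
After op 2 (write(12)): arr=[15 12 _] head=0 tail=2 count=2
After op 3 (write(6)): arr=[15 12 6] head=0 tail=0 count=3
After op 4 (write(3)): arr=[3 12 6] head=1 tail=1 count=3
After op 5 (write(5)): arr=[3 5 6] head=2 tail=2 count=3
After op 6 (peek()): arr=[3 5 6] head=2 tail=2 count=3
After op 7 (write(10)): arr=[3 5 10] head=0 tail=0 count=3
After op 8 (write(17)): arr=[17 5 10] head=1 tail=1 count=3
After op 9 (write(9)): arr=[17 9 10] head=2 tail=2 count=3
After op 10 (write(7)): arr=[17 9 7] head=0 tail=0 count=3

Answer: 17 9 7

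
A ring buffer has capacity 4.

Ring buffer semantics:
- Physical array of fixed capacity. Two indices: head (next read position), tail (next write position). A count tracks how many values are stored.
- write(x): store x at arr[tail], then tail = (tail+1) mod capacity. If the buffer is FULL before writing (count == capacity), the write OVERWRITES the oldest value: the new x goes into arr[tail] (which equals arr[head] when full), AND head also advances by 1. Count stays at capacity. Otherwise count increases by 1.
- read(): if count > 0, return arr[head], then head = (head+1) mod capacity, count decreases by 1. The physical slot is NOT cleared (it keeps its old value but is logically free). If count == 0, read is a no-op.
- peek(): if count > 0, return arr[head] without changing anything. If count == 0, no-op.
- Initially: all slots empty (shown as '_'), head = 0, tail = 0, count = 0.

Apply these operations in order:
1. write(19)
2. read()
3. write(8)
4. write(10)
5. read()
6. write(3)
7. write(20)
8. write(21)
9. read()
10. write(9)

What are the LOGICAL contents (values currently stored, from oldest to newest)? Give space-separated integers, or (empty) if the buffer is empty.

Answer: 3 20 21 9

Derivation:
After op 1 (write(19)): arr=[19 _ _ _] head=0 tail=1 count=1
After op 2 (read()): arr=[19 _ _ _] head=1 tail=1 count=0
After op 3 (write(8)): arr=[19 8 _ _] head=1 tail=2 count=1
After op 4 (write(10)): arr=[19 8 10 _] head=1 tail=3 count=2
After op 5 (read()): arr=[19 8 10 _] head=2 tail=3 count=1
After op 6 (write(3)): arr=[19 8 10 3] head=2 tail=0 count=2
After op 7 (write(20)): arr=[20 8 10 3] head=2 tail=1 count=3
After op 8 (write(21)): arr=[20 21 10 3] head=2 tail=2 count=4
After op 9 (read()): arr=[20 21 10 3] head=3 tail=2 count=3
After op 10 (write(9)): arr=[20 21 9 3] head=3 tail=3 count=4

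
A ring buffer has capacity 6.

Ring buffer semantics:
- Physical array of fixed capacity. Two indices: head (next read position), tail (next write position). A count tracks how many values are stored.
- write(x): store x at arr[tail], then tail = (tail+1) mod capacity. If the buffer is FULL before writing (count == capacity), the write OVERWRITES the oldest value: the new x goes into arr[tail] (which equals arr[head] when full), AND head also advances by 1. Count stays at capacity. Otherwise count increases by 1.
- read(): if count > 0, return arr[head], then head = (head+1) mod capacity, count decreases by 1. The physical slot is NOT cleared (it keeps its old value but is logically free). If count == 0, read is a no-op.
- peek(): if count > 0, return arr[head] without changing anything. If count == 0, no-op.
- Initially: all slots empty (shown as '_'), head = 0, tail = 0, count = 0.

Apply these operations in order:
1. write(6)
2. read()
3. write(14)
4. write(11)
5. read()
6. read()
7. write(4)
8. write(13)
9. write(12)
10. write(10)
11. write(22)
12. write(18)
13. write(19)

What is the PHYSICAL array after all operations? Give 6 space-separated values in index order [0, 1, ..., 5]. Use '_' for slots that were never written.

Answer: 10 22 18 19 13 12

Derivation:
After op 1 (write(6)): arr=[6 _ _ _ _ _] head=0 tail=1 count=1
After op 2 (read()): arr=[6 _ _ _ _ _] head=1 tail=1 count=0
After op 3 (write(14)): arr=[6 14 _ _ _ _] head=1 tail=2 count=1
After op 4 (write(11)): arr=[6 14 11 _ _ _] head=1 tail=3 count=2
After op 5 (read()): arr=[6 14 11 _ _ _] head=2 tail=3 count=1
After op 6 (read()): arr=[6 14 11 _ _ _] head=3 tail=3 count=0
After op 7 (write(4)): arr=[6 14 11 4 _ _] head=3 tail=4 count=1
After op 8 (write(13)): arr=[6 14 11 4 13 _] head=3 tail=5 count=2
After op 9 (write(12)): arr=[6 14 11 4 13 12] head=3 tail=0 count=3
After op 10 (write(10)): arr=[10 14 11 4 13 12] head=3 tail=1 count=4
After op 11 (write(22)): arr=[10 22 11 4 13 12] head=3 tail=2 count=5
After op 12 (write(18)): arr=[10 22 18 4 13 12] head=3 tail=3 count=6
After op 13 (write(19)): arr=[10 22 18 19 13 12] head=4 tail=4 count=6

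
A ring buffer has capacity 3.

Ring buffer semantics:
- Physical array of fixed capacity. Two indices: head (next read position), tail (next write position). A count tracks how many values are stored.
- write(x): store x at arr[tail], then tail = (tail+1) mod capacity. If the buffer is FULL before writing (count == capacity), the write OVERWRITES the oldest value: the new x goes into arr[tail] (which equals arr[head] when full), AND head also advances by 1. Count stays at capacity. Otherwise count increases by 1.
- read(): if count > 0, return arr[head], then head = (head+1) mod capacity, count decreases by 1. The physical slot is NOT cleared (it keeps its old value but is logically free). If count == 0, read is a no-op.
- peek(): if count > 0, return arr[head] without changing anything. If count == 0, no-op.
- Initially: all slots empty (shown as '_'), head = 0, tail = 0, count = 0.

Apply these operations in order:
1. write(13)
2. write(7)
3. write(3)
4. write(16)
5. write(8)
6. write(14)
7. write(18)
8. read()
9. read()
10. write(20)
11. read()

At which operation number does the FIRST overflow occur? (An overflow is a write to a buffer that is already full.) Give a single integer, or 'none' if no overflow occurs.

Answer: 4

Derivation:
After op 1 (write(13)): arr=[13 _ _] head=0 tail=1 count=1
After op 2 (write(7)): arr=[13 7 _] head=0 tail=2 count=2
After op 3 (write(3)): arr=[13 7 3] head=0 tail=0 count=3
After op 4 (write(16)): arr=[16 7 3] head=1 tail=1 count=3
After op 5 (write(8)): arr=[16 8 3] head=2 tail=2 count=3
After op 6 (write(14)): arr=[16 8 14] head=0 tail=0 count=3
After op 7 (write(18)): arr=[18 8 14] head=1 tail=1 count=3
After op 8 (read()): arr=[18 8 14] head=2 tail=1 count=2
After op 9 (read()): arr=[18 8 14] head=0 tail=1 count=1
After op 10 (write(20)): arr=[18 20 14] head=0 tail=2 count=2
After op 11 (read()): arr=[18 20 14] head=1 tail=2 count=1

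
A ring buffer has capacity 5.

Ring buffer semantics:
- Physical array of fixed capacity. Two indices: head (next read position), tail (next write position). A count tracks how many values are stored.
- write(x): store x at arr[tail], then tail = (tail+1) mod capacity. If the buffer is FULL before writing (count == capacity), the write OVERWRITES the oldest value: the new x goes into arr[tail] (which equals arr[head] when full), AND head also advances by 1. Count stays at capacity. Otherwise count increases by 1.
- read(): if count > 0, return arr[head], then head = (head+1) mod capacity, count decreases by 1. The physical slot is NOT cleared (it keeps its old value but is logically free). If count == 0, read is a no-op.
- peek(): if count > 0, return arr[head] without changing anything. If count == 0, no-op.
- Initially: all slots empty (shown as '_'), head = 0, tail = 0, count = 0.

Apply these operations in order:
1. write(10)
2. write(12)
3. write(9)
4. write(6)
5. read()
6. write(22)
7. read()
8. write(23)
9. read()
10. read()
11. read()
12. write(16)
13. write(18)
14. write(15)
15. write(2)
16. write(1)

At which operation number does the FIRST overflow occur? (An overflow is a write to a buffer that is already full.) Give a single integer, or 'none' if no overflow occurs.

After op 1 (write(10)): arr=[10 _ _ _ _] head=0 tail=1 count=1
After op 2 (write(12)): arr=[10 12 _ _ _] head=0 tail=2 count=2
After op 3 (write(9)): arr=[10 12 9 _ _] head=0 tail=3 count=3
After op 4 (write(6)): arr=[10 12 9 6 _] head=0 tail=4 count=4
After op 5 (read()): arr=[10 12 9 6 _] head=1 tail=4 count=3
After op 6 (write(22)): arr=[10 12 9 6 22] head=1 tail=0 count=4
After op 7 (read()): arr=[10 12 9 6 22] head=2 tail=0 count=3
After op 8 (write(23)): arr=[23 12 9 6 22] head=2 tail=1 count=4
After op 9 (read()): arr=[23 12 9 6 22] head=3 tail=1 count=3
After op 10 (read()): arr=[23 12 9 6 22] head=4 tail=1 count=2
After op 11 (read()): arr=[23 12 9 6 22] head=0 tail=1 count=1
After op 12 (write(16)): arr=[23 16 9 6 22] head=0 tail=2 count=2
After op 13 (write(18)): arr=[23 16 18 6 22] head=0 tail=3 count=3
After op 14 (write(15)): arr=[23 16 18 15 22] head=0 tail=4 count=4
After op 15 (write(2)): arr=[23 16 18 15 2] head=0 tail=0 count=5
After op 16 (write(1)): arr=[1 16 18 15 2] head=1 tail=1 count=5

Answer: 16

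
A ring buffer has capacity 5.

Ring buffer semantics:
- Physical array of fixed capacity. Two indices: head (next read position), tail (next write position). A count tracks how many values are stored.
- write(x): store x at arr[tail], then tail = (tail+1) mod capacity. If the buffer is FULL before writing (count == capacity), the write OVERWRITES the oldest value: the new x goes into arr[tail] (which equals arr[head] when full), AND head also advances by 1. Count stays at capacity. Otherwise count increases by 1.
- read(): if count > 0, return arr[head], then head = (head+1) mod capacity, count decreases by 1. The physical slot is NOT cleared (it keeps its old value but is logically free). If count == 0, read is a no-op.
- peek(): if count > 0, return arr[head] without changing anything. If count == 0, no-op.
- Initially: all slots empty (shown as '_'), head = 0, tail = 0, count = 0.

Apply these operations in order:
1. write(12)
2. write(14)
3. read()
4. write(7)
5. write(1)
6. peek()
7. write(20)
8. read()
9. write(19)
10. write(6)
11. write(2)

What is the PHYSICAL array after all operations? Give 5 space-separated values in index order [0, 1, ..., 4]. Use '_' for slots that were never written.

After op 1 (write(12)): arr=[12 _ _ _ _] head=0 tail=1 count=1
After op 2 (write(14)): arr=[12 14 _ _ _] head=0 tail=2 count=2
After op 3 (read()): arr=[12 14 _ _ _] head=1 tail=2 count=1
After op 4 (write(7)): arr=[12 14 7 _ _] head=1 tail=3 count=2
After op 5 (write(1)): arr=[12 14 7 1 _] head=1 tail=4 count=3
After op 6 (peek()): arr=[12 14 7 1 _] head=1 tail=4 count=3
After op 7 (write(20)): arr=[12 14 7 1 20] head=1 tail=0 count=4
After op 8 (read()): arr=[12 14 7 1 20] head=2 tail=0 count=3
After op 9 (write(19)): arr=[19 14 7 1 20] head=2 tail=1 count=4
After op 10 (write(6)): arr=[19 6 7 1 20] head=2 tail=2 count=5
After op 11 (write(2)): arr=[19 6 2 1 20] head=3 tail=3 count=5

Answer: 19 6 2 1 20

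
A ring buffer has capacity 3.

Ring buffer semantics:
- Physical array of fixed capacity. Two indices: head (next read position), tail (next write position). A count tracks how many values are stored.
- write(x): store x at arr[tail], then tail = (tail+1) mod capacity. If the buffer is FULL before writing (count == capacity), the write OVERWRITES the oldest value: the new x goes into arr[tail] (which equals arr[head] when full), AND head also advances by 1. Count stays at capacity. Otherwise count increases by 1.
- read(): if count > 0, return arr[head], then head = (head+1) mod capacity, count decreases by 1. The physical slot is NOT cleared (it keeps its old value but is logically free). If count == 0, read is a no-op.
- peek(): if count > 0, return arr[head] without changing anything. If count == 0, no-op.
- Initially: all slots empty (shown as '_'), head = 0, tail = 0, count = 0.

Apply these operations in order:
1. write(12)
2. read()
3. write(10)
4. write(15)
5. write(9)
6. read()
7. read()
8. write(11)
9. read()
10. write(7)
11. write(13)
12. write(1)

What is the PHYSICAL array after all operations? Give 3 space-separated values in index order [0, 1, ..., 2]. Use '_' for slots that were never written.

Answer: 13 1 7

Derivation:
After op 1 (write(12)): arr=[12 _ _] head=0 tail=1 count=1
After op 2 (read()): arr=[12 _ _] head=1 tail=1 count=0
After op 3 (write(10)): arr=[12 10 _] head=1 tail=2 count=1
After op 4 (write(15)): arr=[12 10 15] head=1 tail=0 count=2
After op 5 (write(9)): arr=[9 10 15] head=1 tail=1 count=3
After op 6 (read()): arr=[9 10 15] head=2 tail=1 count=2
After op 7 (read()): arr=[9 10 15] head=0 tail=1 count=1
After op 8 (write(11)): arr=[9 11 15] head=0 tail=2 count=2
After op 9 (read()): arr=[9 11 15] head=1 tail=2 count=1
After op 10 (write(7)): arr=[9 11 7] head=1 tail=0 count=2
After op 11 (write(13)): arr=[13 11 7] head=1 tail=1 count=3
After op 12 (write(1)): arr=[13 1 7] head=2 tail=2 count=3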